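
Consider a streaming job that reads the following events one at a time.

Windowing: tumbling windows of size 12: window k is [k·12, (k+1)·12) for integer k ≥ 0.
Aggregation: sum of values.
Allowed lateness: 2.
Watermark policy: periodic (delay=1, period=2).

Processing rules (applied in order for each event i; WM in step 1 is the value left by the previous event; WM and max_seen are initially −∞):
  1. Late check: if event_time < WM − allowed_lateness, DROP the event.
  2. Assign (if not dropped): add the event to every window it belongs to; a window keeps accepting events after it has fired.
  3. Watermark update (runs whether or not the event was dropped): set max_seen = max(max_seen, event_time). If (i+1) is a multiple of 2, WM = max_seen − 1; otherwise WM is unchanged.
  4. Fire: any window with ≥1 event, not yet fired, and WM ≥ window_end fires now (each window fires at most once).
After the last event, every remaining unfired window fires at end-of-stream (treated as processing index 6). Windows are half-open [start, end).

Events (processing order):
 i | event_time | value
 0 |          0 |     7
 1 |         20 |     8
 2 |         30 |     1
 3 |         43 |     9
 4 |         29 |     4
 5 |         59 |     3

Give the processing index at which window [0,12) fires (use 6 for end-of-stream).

i=0 t=0 v=7: → [0,12); WM=−∞
i=1 t=20 v=8: → [12,24); WM=19; [0,12) fires=7
i=2 t=30 v=1: → [24,36); WM=19
i=3 t=43 v=9: → [36,48); WM=42; [12,24) fires=8 [24,36) fires=1
i=4 t=29 v=4: DROP (t<42-2); WM=42
i=5 t=59 v=3: → [48,60); WM=58; [36,48) fires=9

1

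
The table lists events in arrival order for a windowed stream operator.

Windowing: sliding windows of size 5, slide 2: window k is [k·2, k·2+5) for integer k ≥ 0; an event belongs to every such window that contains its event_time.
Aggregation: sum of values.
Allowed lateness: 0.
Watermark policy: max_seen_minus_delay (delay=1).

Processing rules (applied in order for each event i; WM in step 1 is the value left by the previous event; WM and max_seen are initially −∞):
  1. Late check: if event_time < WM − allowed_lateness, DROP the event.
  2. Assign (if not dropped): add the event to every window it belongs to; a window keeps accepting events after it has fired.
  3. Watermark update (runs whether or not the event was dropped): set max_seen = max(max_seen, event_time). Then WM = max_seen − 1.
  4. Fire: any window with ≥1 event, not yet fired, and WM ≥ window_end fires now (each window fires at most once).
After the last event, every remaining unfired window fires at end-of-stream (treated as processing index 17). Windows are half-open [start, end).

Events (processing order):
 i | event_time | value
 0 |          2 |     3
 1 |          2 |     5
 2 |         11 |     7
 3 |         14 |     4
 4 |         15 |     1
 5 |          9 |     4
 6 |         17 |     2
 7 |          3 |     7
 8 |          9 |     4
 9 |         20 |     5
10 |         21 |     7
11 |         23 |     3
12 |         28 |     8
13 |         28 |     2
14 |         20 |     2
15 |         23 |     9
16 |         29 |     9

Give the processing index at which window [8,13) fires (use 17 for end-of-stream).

3

i=0 t=2 v=3: → [2,7),[0,5); WM=1
i=1 t=2 v=5: → [2,7),[0,5); WM=1
i=2 t=11 v=7: → [10,15),[8,13); WM=10; [0,5) fires=8 [2,7) fires=8
i=3 t=14 v=4: → [14,19),[12,17),[10,15); WM=13; [8,13) fires=7
i=4 t=15 v=1: → [14,19),[12,17); WM=14
i=5 t=9 v=4: DROP (t<14-0); WM=14
i=6 t=17 v=2: → [16,21),[14,19); WM=16; [10,15) fires=11
i=7 t=3 v=7: DROP (t<16-0); WM=16
i=8 t=9 v=4: DROP (t<16-0); WM=16
i=9 t=20 v=5: → [20,25),[18,23),[16,21); WM=19; [12,17) fires=5 [14,19) fires=7
i=10 t=21 v=7: → [20,25),[18,23); WM=20
i=11 t=23 v=3: → [22,27),[20,25); WM=22; [16,21) fires=7
i=12 t=28 v=8: → [28,33),[26,31),[24,29); WM=27; [18,23) fires=12 [20,25) fires=15 [22,27) fires=3
i=13 t=28 v=2: → [28,33),[26,31),[24,29); WM=27
i=14 t=20 v=2: DROP (t<27-0); WM=27
i=15 t=23 v=9: DROP (t<27-0); WM=27
i=16 t=29 v=9: → [28,33),[26,31); WM=28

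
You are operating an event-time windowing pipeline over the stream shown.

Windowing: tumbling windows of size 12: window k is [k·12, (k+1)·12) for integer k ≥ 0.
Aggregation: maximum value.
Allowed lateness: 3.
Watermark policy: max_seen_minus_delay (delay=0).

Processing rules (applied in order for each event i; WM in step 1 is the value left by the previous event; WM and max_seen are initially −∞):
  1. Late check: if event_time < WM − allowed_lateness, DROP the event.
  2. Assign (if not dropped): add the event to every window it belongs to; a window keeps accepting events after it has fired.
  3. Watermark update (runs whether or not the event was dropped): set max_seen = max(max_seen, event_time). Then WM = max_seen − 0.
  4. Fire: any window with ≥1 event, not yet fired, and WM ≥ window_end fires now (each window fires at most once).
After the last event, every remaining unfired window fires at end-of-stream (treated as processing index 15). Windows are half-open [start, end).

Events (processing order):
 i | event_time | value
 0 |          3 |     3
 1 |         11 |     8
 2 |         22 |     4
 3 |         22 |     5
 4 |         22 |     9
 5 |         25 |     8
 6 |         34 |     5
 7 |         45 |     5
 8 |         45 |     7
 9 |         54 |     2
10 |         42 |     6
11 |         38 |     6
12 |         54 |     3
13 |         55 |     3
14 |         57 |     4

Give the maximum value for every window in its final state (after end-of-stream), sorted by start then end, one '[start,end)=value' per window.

[0,12)=8 [12,24)=9 [24,36)=8 [36,48)=7 [48,60)=4

i=0 t=3 v=3: → [0,12); WM=3
i=1 t=11 v=8: → [0,12); WM=11
i=2 t=22 v=4: → [12,24); WM=22; [0,12) fires=8
i=3 t=22 v=5: → [12,24); WM=22
i=4 t=22 v=9: → [12,24); WM=22
i=5 t=25 v=8: → [24,36); WM=25; [12,24) fires=9
i=6 t=34 v=5: → [24,36); WM=34
i=7 t=45 v=5: → [36,48); WM=45; [24,36) fires=8
i=8 t=45 v=7: → [36,48); WM=45
i=9 t=54 v=2: → [48,60); WM=54; [36,48) fires=7
i=10 t=42 v=6: DROP (t<54-3); WM=54
i=11 t=38 v=6: DROP (t<54-3); WM=54
i=12 t=54 v=3: → [48,60); WM=54
i=13 t=55 v=3: → [48,60); WM=55
i=14 t=57 v=4: → [48,60); WM=57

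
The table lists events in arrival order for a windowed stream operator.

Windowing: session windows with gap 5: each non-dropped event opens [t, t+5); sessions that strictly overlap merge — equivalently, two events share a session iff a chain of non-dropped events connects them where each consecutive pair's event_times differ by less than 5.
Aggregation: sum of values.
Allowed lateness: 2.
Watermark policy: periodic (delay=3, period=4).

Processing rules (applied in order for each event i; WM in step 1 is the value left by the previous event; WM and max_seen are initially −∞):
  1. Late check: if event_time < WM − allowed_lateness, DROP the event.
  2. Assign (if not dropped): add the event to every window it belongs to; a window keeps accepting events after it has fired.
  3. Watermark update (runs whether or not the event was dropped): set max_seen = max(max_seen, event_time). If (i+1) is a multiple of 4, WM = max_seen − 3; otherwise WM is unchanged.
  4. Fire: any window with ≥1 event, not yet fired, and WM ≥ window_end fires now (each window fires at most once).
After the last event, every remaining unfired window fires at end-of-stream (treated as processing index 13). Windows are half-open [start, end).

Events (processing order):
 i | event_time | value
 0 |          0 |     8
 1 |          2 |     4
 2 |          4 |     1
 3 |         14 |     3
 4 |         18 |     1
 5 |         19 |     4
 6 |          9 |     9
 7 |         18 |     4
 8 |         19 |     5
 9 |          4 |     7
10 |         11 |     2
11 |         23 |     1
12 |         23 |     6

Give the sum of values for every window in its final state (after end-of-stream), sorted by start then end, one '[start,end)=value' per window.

[0,9)=13 [9,14)=9 [14,28)=24

i=0 t=0 v=8: → [0,5); WM=−∞
i=1 t=2 v=4: → [0,7); WM=−∞
i=2 t=4 v=1: → [0,9); WM=−∞
i=3 t=14 v=3: → [14,19); WM=11
i=4 t=18 v=1: → [14,23); WM=11
i=5 t=19 v=4: → [14,24); WM=11
i=6 t=9 v=9: → [9,14); WM=11
i=7 t=18 v=4: → [14,24); WM=16
i=8 t=19 v=5: → [14,24); WM=16
i=9 t=4 v=7: DROP (t<16-2); WM=16
i=10 t=11 v=2: DROP (t<16-2); WM=16
i=11 t=23 v=1: → [14,28); WM=20
i=12 t=23 v=6: → [14,28); WM=20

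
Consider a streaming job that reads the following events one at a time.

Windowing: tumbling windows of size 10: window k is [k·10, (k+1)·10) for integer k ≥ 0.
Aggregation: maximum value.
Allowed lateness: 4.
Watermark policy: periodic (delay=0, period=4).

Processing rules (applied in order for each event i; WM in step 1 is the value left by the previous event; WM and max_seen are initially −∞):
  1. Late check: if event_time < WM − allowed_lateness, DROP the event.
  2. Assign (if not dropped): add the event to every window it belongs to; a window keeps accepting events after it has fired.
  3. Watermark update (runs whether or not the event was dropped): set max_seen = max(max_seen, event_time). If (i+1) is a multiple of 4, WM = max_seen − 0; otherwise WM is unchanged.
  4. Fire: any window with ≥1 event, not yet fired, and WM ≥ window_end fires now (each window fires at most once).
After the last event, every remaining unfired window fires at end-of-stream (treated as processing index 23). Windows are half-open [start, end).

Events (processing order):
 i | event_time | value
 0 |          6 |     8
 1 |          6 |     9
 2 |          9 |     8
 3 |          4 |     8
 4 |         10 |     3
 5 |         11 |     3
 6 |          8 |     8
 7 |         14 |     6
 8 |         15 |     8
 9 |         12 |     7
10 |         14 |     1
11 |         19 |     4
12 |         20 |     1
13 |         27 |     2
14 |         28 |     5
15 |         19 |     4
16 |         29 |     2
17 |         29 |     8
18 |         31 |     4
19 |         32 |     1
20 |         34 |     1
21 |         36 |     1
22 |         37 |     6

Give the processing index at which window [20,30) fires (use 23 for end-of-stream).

19

i=0 t=6 v=8: → [0,10); WM=−∞
i=1 t=6 v=9: → [0,10); WM=−∞
i=2 t=9 v=8: → [0,10); WM=−∞
i=3 t=4 v=8: → [0,10); WM=9
i=4 t=10 v=3: → [10,20); WM=9
i=5 t=11 v=3: → [10,20); WM=9
i=6 t=8 v=8: → [0,10); WM=9
i=7 t=14 v=6: → [10,20); WM=14; [0,10) fires=9
i=8 t=15 v=8: → [10,20); WM=14
i=9 t=12 v=7: → [10,20); WM=14
i=10 t=14 v=1: → [10,20); WM=14
i=11 t=19 v=4: → [10,20); WM=19
i=12 t=20 v=1: → [20,30); WM=19
i=13 t=27 v=2: → [20,30); WM=19
i=14 t=28 v=5: → [20,30); WM=19
i=15 t=19 v=4: → [10,20); WM=28; [10,20) fires=8
i=16 t=29 v=2: → [20,30); WM=28
i=17 t=29 v=8: → [20,30); WM=28
i=18 t=31 v=4: → [30,40); WM=28
i=19 t=32 v=1: → [30,40); WM=32; [20,30) fires=8
i=20 t=34 v=1: → [30,40); WM=32
i=21 t=36 v=1: → [30,40); WM=32
i=22 t=37 v=6: → [30,40); WM=32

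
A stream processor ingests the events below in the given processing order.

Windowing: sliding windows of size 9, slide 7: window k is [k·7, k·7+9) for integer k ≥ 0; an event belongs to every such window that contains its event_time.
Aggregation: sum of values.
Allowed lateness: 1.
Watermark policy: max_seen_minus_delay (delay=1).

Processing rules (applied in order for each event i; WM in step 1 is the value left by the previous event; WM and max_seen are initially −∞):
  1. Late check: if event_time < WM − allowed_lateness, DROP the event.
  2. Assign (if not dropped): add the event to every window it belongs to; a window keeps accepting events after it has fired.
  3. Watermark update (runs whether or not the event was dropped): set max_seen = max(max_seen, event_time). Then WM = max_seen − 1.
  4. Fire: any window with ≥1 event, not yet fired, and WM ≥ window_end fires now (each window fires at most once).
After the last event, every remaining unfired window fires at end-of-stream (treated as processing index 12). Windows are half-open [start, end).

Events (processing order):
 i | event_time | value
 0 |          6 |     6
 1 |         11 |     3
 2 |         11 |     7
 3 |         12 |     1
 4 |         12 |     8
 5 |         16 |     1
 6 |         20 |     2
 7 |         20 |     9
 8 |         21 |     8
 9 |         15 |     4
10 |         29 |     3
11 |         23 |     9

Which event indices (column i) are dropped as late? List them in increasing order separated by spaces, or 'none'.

9 11

i=0 t=6 v=6: → [0,9); WM=5
i=1 t=11 v=3: → [7,16); WM=10; [0,9) fires=6
i=2 t=11 v=7: → [7,16); WM=10
i=3 t=12 v=1: → [7,16); WM=11
i=4 t=12 v=8: → [7,16); WM=11
i=5 t=16 v=1: → [14,23); WM=15
i=6 t=20 v=2: → [14,23); WM=19; [7,16) fires=19
i=7 t=20 v=9: → [14,23); WM=19
i=8 t=21 v=8: → [21,30),[14,23); WM=20
i=9 t=15 v=4: DROP (t<20-1); WM=20
i=10 t=29 v=3: → [28,37),[21,30); WM=28; [14,23) fires=20
i=11 t=23 v=9: DROP (t<28-1); WM=28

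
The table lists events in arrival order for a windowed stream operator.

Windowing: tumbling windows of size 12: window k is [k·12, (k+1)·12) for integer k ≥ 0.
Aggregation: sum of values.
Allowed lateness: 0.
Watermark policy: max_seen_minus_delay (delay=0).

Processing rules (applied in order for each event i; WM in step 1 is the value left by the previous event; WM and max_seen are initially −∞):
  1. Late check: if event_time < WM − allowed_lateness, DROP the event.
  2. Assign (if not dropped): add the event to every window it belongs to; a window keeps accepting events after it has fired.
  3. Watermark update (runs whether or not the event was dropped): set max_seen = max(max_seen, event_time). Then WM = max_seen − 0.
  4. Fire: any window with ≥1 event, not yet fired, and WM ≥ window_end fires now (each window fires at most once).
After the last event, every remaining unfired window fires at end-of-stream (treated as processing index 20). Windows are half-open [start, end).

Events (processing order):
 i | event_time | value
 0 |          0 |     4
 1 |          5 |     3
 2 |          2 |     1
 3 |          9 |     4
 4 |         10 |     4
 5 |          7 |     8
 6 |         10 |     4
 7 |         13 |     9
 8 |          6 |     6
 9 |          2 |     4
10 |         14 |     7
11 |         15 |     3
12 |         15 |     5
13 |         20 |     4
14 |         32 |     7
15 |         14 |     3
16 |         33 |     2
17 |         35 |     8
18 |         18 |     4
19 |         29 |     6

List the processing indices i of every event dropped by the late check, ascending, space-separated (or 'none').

2 5 8 9 15 18 19

i=0 t=0 v=4: → [0,12); WM=0
i=1 t=5 v=3: → [0,12); WM=5
i=2 t=2 v=1: DROP (t<5-0); WM=5
i=3 t=9 v=4: → [0,12); WM=9
i=4 t=10 v=4: → [0,12); WM=10
i=5 t=7 v=8: DROP (t<10-0); WM=10
i=6 t=10 v=4: → [0,12); WM=10
i=7 t=13 v=9: → [12,24); WM=13; [0,12) fires=19
i=8 t=6 v=6: DROP (t<13-0); WM=13
i=9 t=2 v=4: DROP (t<13-0); WM=13
i=10 t=14 v=7: → [12,24); WM=14
i=11 t=15 v=3: → [12,24); WM=15
i=12 t=15 v=5: → [12,24); WM=15
i=13 t=20 v=4: → [12,24); WM=20
i=14 t=32 v=7: → [24,36); WM=32; [12,24) fires=28
i=15 t=14 v=3: DROP (t<32-0); WM=32
i=16 t=33 v=2: → [24,36); WM=33
i=17 t=35 v=8: → [24,36); WM=35
i=18 t=18 v=4: DROP (t<35-0); WM=35
i=19 t=29 v=6: DROP (t<35-0); WM=35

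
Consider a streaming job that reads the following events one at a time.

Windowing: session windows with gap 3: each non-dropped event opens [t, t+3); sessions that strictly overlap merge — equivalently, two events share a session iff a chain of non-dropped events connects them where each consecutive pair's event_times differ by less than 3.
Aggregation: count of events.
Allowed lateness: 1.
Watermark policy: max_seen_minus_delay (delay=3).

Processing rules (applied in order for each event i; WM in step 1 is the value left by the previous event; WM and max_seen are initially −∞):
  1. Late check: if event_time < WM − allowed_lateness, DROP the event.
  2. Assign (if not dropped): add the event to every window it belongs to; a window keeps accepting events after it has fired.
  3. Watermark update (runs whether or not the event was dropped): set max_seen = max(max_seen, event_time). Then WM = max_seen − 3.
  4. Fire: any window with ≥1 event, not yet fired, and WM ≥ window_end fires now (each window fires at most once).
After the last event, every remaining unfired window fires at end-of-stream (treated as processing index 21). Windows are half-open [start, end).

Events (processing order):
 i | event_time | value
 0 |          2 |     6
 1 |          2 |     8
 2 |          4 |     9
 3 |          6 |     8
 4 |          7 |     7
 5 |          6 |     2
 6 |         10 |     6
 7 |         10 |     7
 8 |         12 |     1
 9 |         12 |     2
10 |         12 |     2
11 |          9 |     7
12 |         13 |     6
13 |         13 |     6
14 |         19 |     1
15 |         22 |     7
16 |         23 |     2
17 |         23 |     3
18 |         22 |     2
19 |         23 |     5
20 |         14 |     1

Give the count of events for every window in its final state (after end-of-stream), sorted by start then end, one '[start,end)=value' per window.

[2,16)=14 [19,22)=1 [22,26)=5

i=0 t=2 v=6: → [2,5); WM=-1
i=1 t=2 v=8: → [2,5); WM=-1
i=2 t=4 v=9: → [2,7); WM=1
i=3 t=6 v=8: → [2,9); WM=3
i=4 t=7 v=7: → [2,10); WM=4
i=5 t=6 v=2: → [2,10); WM=4
i=6 t=10 v=6: → [10,13); WM=7
i=7 t=10 v=7: → [10,13); WM=7
i=8 t=12 v=1: → [10,15); WM=9
i=9 t=12 v=2: → [10,15); WM=9
i=10 t=12 v=2: → [10,15); WM=9
i=11 t=9 v=7: → [2,15); WM=9
i=12 t=13 v=6: → [2,16); WM=10
i=13 t=13 v=6: → [2,16); WM=10
i=14 t=19 v=1: → [19,22); WM=16
i=15 t=22 v=7: → [22,25); WM=19
i=16 t=23 v=2: → [22,26); WM=20
i=17 t=23 v=3: → [22,26); WM=20
i=18 t=22 v=2: → [22,26); WM=20
i=19 t=23 v=5: → [22,26); WM=20
i=20 t=14 v=1: DROP (t<20-1); WM=20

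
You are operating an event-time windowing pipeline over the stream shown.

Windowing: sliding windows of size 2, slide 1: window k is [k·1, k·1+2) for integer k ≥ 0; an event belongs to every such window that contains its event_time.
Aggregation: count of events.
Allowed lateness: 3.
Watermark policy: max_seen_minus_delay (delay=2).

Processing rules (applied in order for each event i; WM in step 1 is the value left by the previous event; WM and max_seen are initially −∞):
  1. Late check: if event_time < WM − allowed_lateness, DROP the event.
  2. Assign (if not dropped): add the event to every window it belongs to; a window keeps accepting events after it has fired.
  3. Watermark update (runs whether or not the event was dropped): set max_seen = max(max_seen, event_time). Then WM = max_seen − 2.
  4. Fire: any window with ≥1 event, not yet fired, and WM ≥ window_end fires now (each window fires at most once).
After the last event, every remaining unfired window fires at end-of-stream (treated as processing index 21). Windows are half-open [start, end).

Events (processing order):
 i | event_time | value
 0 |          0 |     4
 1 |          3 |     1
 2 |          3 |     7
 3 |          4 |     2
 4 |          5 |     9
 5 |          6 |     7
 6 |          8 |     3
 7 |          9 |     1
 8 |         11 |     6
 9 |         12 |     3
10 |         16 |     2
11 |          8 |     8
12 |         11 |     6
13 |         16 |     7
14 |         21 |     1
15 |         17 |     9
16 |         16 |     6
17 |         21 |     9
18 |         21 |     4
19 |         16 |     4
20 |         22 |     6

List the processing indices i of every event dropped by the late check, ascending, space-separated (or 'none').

11

i=0 t=0 v=4: → [0,2); WM=-2
i=1 t=3 v=1: → [3,5),[2,4); WM=1
i=2 t=3 v=7: → [3,5),[2,4); WM=1
i=3 t=4 v=2: → [4,6),[3,5); WM=2; [0,2) fires=1
i=4 t=5 v=9: → [5,7),[4,6); WM=3
i=5 t=6 v=7: → [6,8),[5,7); WM=4; [2,4) fires=2
i=6 t=8 v=3: → [8,10),[7,9); WM=6; [3,5) fires=3 [4,6) fires=2
i=7 t=9 v=1: → [9,11),[8,10); WM=7; [5,7) fires=2
i=8 t=11 v=6: → [11,13),[10,12); WM=9; [6,8) fires=1 [7,9) fires=1
i=9 t=12 v=3: → [12,14),[11,13); WM=10; [8,10) fires=2
i=10 t=16 v=2: → [16,18),[15,17); WM=14; [9,11) fires=1 [10,12) fires=1 [11,13) fires=2 [12,14) fires=1
i=11 t=8 v=8: DROP (t<14-3); WM=14
i=12 t=11 v=6: → [11,13),[10,12); WM=14
i=13 t=16 v=7: → [16,18),[15,17); WM=14
i=14 t=21 v=1: → [21,23),[20,22); WM=19; [15,17) fires=2 [16,18) fires=2
i=15 t=17 v=9: → [17,19),[16,18); WM=19; [17,19) fires=1
i=16 t=16 v=6: → [16,18),[15,17); WM=19
i=17 t=21 v=9: → [21,23),[20,22); WM=19
i=18 t=21 v=4: → [21,23),[20,22); WM=19
i=19 t=16 v=4: → [16,18),[15,17); WM=19
i=20 t=22 v=6: → [22,24),[21,23); WM=20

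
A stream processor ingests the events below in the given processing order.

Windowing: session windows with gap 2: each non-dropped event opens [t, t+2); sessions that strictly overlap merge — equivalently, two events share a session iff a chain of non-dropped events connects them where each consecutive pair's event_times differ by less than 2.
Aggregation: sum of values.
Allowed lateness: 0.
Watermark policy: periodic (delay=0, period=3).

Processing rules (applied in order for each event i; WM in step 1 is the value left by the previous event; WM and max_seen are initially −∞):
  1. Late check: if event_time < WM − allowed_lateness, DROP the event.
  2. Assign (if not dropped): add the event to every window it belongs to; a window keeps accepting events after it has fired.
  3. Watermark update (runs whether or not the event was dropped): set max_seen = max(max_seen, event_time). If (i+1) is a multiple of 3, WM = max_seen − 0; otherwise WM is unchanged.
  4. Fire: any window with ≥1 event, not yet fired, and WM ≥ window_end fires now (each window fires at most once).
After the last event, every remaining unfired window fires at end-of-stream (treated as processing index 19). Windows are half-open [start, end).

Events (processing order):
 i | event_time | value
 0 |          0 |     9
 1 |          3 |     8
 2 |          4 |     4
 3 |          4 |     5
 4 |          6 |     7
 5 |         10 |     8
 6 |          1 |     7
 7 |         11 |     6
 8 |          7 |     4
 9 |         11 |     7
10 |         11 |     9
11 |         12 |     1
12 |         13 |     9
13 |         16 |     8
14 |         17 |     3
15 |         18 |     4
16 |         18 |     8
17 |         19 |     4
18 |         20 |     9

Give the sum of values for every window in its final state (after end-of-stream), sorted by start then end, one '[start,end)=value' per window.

i=0 t=0 v=9: → [0,2); WM=−∞
i=1 t=3 v=8: → [3,5); WM=−∞
i=2 t=4 v=4: → [3,6); WM=4
i=3 t=4 v=5: → [3,6); WM=4
i=4 t=6 v=7: → [6,8); WM=4
i=5 t=10 v=8: → [10,12); WM=10
i=6 t=1 v=7: DROP (t<10-0); WM=10
i=7 t=11 v=6: → [10,13); WM=10
i=8 t=7 v=4: DROP (t<10-0); WM=11
i=9 t=11 v=7: → [10,13); WM=11
i=10 t=11 v=9: → [10,13); WM=11
i=11 t=12 v=1: → [10,14); WM=12
i=12 t=13 v=9: → [10,15); WM=12
i=13 t=16 v=8: → [16,18); WM=12
i=14 t=17 v=3: → [16,19); WM=17
i=15 t=18 v=4: → [16,20); WM=17
i=16 t=18 v=8: → [16,20); WM=17
i=17 t=19 v=4: → [16,21); WM=19
i=18 t=20 v=9: → [16,22); WM=19

[0,2)=9 [3,6)=17 [6,8)=7 [10,15)=40 [16,22)=36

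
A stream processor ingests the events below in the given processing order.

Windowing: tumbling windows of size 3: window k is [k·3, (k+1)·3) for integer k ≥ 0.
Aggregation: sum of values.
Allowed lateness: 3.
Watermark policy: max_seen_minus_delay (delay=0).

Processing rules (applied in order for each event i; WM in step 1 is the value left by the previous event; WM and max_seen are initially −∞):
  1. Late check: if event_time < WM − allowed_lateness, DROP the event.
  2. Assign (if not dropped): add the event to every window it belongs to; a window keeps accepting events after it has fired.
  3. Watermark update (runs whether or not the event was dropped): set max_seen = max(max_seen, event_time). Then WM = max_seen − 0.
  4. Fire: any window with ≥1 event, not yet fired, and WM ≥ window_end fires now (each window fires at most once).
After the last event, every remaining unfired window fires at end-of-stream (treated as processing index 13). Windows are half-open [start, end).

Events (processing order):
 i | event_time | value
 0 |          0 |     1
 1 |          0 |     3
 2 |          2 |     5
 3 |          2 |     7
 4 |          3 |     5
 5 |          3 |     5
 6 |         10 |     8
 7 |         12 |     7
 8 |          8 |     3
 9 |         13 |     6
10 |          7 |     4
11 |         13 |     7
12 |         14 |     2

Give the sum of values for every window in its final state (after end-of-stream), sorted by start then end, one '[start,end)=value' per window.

[0,3)=16 [3,6)=10 [9,12)=8 [12,15)=22

i=0 t=0 v=1: → [0,3); WM=0
i=1 t=0 v=3: → [0,3); WM=0
i=2 t=2 v=5: → [0,3); WM=2
i=3 t=2 v=7: → [0,3); WM=2
i=4 t=3 v=5: → [3,6); WM=3; [0,3) fires=16
i=5 t=3 v=5: → [3,6); WM=3
i=6 t=10 v=8: → [9,12); WM=10; [3,6) fires=10
i=7 t=12 v=7: → [12,15); WM=12; [9,12) fires=8
i=8 t=8 v=3: DROP (t<12-3); WM=12
i=9 t=13 v=6: → [12,15); WM=13
i=10 t=7 v=4: DROP (t<13-3); WM=13
i=11 t=13 v=7: → [12,15); WM=13
i=12 t=14 v=2: → [12,15); WM=14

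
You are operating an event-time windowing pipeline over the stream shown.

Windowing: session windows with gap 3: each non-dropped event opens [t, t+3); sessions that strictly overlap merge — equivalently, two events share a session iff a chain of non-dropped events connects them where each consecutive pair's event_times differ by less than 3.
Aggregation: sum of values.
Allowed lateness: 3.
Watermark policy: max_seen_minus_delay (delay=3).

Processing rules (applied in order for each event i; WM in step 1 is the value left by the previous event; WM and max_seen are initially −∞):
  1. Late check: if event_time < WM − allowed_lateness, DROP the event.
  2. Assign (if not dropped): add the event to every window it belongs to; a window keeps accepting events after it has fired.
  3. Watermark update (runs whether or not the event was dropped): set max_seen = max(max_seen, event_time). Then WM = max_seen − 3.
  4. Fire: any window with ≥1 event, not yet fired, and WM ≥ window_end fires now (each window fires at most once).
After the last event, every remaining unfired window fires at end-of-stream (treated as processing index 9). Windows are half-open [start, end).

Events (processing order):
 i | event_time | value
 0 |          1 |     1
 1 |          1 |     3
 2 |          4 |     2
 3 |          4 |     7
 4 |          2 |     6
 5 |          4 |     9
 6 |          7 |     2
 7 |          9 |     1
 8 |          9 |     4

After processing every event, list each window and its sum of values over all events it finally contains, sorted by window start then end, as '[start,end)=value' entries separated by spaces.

[1,7)=28 [7,12)=7

i=0 t=1 v=1: → [1,4); WM=-2
i=1 t=1 v=3: → [1,4); WM=-2
i=2 t=4 v=2: → [4,7); WM=1
i=3 t=4 v=7: → [4,7); WM=1
i=4 t=2 v=6: → [1,7); WM=1
i=5 t=4 v=9: → [1,7); WM=1
i=6 t=7 v=2: → [7,10); WM=4
i=7 t=9 v=1: → [7,12); WM=6
i=8 t=9 v=4: → [7,12); WM=6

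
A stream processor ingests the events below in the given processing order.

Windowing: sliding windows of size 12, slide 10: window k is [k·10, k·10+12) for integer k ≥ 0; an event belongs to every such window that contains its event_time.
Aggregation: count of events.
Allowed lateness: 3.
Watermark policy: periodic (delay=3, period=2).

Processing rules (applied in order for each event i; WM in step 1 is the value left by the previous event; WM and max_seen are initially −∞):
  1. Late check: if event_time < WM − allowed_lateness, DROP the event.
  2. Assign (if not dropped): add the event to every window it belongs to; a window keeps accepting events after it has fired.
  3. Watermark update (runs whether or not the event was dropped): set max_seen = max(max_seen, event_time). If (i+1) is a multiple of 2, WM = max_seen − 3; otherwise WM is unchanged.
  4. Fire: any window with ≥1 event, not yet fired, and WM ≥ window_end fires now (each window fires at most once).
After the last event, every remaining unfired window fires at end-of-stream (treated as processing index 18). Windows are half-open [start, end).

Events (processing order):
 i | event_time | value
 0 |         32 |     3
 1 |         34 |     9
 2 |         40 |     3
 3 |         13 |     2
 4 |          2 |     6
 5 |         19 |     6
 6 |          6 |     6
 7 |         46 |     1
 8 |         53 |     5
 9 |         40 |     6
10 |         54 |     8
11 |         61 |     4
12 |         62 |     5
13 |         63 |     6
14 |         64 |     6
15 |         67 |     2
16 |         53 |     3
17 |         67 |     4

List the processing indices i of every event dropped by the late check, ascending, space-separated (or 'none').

3 4 5 6 16

i=0 t=32 v=3: → [30,42); WM=−∞
i=1 t=34 v=9: → [30,42); WM=31
i=2 t=40 v=3: → [40,52),[30,42); WM=31
i=3 t=13 v=2: DROP (t<31-3); WM=37
i=4 t=2 v=6: DROP (t<37-3); WM=37
i=5 t=19 v=6: DROP (t<37-3); WM=37
i=6 t=6 v=6: DROP (t<37-3); WM=37
i=7 t=46 v=1: → [40,52); WM=43; [30,42) fires=3
i=8 t=53 v=5: → [50,62); WM=43
i=9 t=40 v=6: → [40,52),[30,42); WM=50
i=10 t=54 v=8: → [50,62); WM=50
i=11 t=61 v=4: → [60,72),[50,62); WM=58; [40,52) fires=3
i=12 t=62 v=5: → [60,72); WM=58
i=13 t=63 v=6: → [60,72); WM=60
i=14 t=64 v=6: → [60,72); WM=60
i=15 t=67 v=2: → [60,72); WM=64; [50,62) fires=3
i=16 t=53 v=3: DROP (t<64-3); WM=64
i=17 t=67 v=4: → [60,72); WM=64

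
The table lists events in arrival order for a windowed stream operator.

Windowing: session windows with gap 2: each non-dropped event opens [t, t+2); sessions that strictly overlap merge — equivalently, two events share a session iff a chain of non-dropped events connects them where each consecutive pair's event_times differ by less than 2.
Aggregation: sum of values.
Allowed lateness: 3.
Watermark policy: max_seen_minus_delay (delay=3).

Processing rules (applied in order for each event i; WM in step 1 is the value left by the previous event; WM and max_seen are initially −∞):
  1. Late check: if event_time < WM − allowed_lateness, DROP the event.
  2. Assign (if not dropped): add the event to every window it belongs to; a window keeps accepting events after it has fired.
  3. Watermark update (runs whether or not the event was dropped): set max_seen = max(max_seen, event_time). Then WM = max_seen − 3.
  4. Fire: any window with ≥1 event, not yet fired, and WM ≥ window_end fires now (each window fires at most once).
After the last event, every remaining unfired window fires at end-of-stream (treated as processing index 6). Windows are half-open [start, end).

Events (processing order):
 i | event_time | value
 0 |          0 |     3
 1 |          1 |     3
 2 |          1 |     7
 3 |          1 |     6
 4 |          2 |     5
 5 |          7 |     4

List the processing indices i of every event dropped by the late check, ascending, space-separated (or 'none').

i=0 t=0 v=3: → [0,2); WM=-3
i=1 t=1 v=3: → [0,3); WM=-2
i=2 t=1 v=7: → [0,3); WM=-2
i=3 t=1 v=6: → [0,3); WM=-2
i=4 t=2 v=5: → [0,4); WM=-1
i=5 t=7 v=4: → [7,9); WM=4

none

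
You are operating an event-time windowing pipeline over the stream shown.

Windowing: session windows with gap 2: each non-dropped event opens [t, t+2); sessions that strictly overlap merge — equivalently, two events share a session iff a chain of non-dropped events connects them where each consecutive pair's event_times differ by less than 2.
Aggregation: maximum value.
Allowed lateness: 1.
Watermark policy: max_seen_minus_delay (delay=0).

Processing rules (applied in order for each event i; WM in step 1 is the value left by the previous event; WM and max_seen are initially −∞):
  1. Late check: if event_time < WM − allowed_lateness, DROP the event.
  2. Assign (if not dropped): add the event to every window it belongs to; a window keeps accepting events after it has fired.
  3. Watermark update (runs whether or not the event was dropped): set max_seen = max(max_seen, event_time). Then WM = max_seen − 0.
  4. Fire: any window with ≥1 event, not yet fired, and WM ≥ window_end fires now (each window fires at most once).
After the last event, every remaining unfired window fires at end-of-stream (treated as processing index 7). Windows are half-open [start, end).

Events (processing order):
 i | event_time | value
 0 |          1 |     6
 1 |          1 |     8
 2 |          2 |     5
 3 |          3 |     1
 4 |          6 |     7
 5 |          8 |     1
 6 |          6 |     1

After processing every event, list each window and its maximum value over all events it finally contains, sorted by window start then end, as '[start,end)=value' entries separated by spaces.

i=0 t=1 v=6: → [1,3); WM=1
i=1 t=1 v=8: → [1,3); WM=1
i=2 t=2 v=5: → [1,4); WM=2
i=3 t=3 v=1: → [1,5); WM=3
i=4 t=6 v=7: → [6,8); WM=6
i=5 t=8 v=1: → [8,10); WM=8
i=6 t=6 v=1: DROP (t<8-1); WM=8

[1,5)=8 [6,8)=7 [8,10)=1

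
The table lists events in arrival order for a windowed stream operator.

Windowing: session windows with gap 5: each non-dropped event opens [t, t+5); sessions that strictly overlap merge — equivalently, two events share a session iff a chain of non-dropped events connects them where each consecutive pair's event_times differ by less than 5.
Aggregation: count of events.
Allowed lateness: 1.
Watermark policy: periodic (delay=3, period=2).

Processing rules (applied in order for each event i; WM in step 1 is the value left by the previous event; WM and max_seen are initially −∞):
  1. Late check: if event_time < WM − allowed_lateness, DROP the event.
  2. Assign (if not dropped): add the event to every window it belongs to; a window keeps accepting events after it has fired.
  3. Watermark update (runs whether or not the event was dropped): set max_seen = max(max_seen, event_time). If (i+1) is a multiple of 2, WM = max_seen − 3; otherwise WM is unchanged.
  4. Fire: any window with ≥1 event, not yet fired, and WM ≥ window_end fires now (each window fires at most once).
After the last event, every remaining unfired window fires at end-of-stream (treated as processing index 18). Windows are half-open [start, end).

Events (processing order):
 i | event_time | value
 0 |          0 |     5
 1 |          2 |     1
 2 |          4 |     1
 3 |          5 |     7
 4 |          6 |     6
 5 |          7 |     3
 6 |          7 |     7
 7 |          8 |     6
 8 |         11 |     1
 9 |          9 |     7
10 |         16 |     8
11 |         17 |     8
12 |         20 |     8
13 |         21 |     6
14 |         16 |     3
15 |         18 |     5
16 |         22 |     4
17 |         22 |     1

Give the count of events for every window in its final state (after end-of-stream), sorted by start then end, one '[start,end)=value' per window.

i=0 t=0 v=5: → [0,5); WM=−∞
i=1 t=2 v=1: → [0,7); WM=-1
i=2 t=4 v=1: → [0,9); WM=-1
i=3 t=5 v=7: → [0,10); WM=2
i=4 t=6 v=6: → [0,11); WM=2
i=5 t=7 v=3: → [0,12); WM=4
i=6 t=7 v=7: → [0,12); WM=4
i=7 t=8 v=6: → [0,13); WM=5
i=8 t=11 v=1: → [0,16); WM=5
i=9 t=9 v=7: → [0,16); WM=8
i=10 t=16 v=8: → [16,21); WM=8
i=11 t=17 v=8: → [16,22); WM=14
i=12 t=20 v=8: → [16,25); WM=14
i=13 t=21 v=6: → [16,26); WM=18
i=14 t=16 v=3: DROP (t<18-1); WM=18
i=15 t=18 v=5: → [16,26); WM=18
i=16 t=22 v=4: → [16,27); WM=18
i=17 t=22 v=1: → [16,27); WM=19

[0,16)=10 [16,27)=7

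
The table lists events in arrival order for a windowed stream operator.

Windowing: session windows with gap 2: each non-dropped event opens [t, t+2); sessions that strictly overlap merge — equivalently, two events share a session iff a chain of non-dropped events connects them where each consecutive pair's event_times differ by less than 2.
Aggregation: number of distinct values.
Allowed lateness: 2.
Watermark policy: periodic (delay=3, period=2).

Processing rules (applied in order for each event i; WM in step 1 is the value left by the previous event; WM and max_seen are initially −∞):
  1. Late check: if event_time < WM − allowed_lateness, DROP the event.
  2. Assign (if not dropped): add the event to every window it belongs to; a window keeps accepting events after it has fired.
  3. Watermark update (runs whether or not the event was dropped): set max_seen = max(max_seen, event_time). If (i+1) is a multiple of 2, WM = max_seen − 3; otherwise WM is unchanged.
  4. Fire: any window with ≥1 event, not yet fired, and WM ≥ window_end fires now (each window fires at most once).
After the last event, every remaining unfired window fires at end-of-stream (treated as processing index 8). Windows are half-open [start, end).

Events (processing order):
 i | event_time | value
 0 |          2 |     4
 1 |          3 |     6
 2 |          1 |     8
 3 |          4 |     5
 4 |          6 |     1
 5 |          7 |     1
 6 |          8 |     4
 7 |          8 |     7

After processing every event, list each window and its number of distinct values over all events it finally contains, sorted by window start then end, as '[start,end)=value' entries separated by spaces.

i=0 t=2 v=4: → [2,4); WM=−∞
i=1 t=3 v=6: → [2,5); WM=0
i=2 t=1 v=8: → [1,5); WM=0
i=3 t=4 v=5: → [1,6); WM=1
i=4 t=6 v=1: → [6,8); WM=1
i=5 t=7 v=1: → [6,9); WM=4
i=6 t=8 v=4: → [6,10); WM=4
i=7 t=8 v=7: → [6,10); WM=5

[1,6)=4 [6,10)=3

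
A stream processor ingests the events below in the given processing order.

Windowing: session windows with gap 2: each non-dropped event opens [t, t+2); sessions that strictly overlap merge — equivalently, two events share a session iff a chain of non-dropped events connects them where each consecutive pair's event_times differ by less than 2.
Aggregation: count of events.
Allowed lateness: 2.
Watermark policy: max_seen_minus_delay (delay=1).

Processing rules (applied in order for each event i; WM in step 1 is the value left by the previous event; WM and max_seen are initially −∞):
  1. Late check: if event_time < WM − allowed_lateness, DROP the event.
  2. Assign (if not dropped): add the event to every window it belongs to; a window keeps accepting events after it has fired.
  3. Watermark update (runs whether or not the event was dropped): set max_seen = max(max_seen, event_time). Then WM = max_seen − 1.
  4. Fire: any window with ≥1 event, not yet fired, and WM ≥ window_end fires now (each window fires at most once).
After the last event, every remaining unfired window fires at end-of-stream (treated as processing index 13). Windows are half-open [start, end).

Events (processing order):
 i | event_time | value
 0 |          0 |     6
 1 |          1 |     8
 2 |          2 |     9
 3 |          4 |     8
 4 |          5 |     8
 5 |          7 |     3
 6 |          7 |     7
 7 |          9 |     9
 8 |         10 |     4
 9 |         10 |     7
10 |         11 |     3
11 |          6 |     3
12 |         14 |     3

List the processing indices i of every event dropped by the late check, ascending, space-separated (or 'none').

i=0 t=0 v=6: → [0,2); WM=-1
i=1 t=1 v=8: → [0,3); WM=0
i=2 t=2 v=9: → [0,4); WM=1
i=3 t=4 v=8: → [4,6); WM=3
i=4 t=5 v=8: → [4,7); WM=4
i=5 t=7 v=3: → [7,9); WM=6
i=6 t=7 v=7: → [7,9); WM=6
i=7 t=9 v=9: → [9,11); WM=8
i=8 t=10 v=4: → [9,12); WM=9
i=9 t=10 v=7: → [9,12); WM=9
i=10 t=11 v=3: → [9,13); WM=10
i=11 t=6 v=3: DROP (t<10-2); WM=10
i=12 t=14 v=3: → [14,16); WM=13

11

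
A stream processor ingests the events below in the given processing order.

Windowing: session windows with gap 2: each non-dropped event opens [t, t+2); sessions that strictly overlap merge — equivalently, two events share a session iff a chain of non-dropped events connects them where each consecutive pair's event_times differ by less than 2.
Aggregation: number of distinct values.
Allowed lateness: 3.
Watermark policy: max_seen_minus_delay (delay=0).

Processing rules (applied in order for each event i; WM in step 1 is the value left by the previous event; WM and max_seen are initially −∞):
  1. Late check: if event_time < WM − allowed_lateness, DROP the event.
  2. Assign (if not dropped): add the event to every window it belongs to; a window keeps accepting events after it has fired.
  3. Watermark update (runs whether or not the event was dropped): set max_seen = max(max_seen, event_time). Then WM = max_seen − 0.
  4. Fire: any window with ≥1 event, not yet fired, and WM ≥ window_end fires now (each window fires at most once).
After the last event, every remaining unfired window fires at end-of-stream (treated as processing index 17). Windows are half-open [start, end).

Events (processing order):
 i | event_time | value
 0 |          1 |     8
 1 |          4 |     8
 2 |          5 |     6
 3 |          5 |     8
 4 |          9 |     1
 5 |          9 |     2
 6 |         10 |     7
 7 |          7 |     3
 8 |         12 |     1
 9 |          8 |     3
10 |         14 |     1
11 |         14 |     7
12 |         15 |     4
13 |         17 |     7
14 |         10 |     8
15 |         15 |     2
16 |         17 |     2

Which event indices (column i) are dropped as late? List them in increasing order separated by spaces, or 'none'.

i=0 t=1 v=8: → [1,3); WM=1
i=1 t=4 v=8: → [4,6); WM=4
i=2 t=5 v=6: → [4,7); WM=5
i=3 t=5 v=8: → [4,7); WM=5
i=4 t=9 v=1: → [9,11); WM=9
i=5 t=9 v=2: → [9,11); WM=9
i=6 t=10 v=7: → [9,12); WM=10
i=7 t=7 v=3: → [7,9); WM=10
i=8 t=12 v=1: → [12,14); WM=12
i=9 t=8 v=3: DROP (t<12-3); WM=12
i=10 t=14 v=1: → [14,16); WM=14
i=11 t=14 v=7: → [14,16); WM=14
i=12 t=15 v=4: → [14,17); WM=15
i=13 t=17 v=7: → [17,19); WM=17
i=14 t=10 v=8: DROP (t<17-3); WM=17
i=15 t=15 v=2: → [14,17); WM=17
i=16 t=17 v=2: → [17,19); WM=17

9 14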